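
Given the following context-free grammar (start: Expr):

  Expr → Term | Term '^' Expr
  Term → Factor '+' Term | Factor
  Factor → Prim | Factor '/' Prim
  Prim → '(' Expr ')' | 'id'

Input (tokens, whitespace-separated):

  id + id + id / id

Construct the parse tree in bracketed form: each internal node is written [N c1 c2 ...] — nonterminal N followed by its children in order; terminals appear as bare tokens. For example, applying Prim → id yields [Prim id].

Expr
Term
Factor + Term
Prim + Term
id + Term
id + Factor + Term
id + Prim + Term
id + id + Term
id + id + Factor
id + id + Factor / Prim
id + id + Prim / Prim
id + id + id / Prim
id + id + id / id

[Expr [Term [Factor [Prim id]] + [Term [Factor [Prim id]] + [Term [Factor [Factor [Prim id]] / [Prim id]]]]]]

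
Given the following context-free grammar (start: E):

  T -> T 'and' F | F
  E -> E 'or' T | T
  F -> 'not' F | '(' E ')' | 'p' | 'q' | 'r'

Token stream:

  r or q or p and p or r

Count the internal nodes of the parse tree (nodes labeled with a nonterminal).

[E [E [E [E [T [F r]]] or [T [F q]]] or [T [T [F p]] and [F p]]] or [T [F r]]]

14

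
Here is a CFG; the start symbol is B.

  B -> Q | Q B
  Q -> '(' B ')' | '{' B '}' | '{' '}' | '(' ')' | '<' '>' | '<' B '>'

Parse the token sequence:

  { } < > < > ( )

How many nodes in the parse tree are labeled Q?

4

[B [Q { }] [B [Q < >] [B [Q < >] [B [Q ( )]]]]]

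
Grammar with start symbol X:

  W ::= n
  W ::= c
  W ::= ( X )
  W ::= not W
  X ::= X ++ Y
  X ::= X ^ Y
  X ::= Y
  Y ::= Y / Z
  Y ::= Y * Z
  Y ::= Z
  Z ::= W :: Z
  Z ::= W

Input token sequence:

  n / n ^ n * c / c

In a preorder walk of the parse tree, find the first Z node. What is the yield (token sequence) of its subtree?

[X [X [Y [Y [Z [W n]]] / [Z [W n]]]] ^ [Y [Y [Y [Z [W n]]] * [Z [W c]]] / [Z [W c]]]]

n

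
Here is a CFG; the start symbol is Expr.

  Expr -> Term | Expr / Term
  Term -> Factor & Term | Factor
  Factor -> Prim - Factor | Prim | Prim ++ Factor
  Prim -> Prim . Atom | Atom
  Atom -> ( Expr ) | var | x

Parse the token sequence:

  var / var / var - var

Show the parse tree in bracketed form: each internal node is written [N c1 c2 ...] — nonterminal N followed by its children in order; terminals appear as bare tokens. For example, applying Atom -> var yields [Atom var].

Expr
Expr / Term
Expr / Term / Term
Term / Term / Term
Factor / Term / Term
Prim / Term / Term
Atom / Term / Term
var / Term / Term
var / Factor / Term
var / Prim / Term
var / Atom / Term
var / var / Term
var / var / Factor
var / var / Prim - Factor
var / var / Atom - Factor
var / var / var - Factor
var / var / var - Prim
var / var / var - Atom
var / var / var - var

[Expr [Expr [Expr [Term [Factor [Prim [Atom var]]]]] / [Term [Factor [Prim [Atom var]]]]] / [Term [Factor [Prim [Atom var]] - [Factor [Prim [Atom var]]]]]]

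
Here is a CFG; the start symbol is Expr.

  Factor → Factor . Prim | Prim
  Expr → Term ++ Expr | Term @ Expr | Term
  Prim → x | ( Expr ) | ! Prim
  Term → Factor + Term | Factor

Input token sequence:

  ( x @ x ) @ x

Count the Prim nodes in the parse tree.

[Expr [Term [Factor [Prim ( [Expr [Term [Factor [Prim x]]] @ [Expr [Term [Factor [Prim x]]]]] )]]] @ [Expr [Term [Factor [Prim x]]]]]

4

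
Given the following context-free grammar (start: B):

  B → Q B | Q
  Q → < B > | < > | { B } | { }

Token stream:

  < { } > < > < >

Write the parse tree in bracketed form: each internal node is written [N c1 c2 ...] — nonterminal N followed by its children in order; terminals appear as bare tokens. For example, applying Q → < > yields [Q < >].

[B [Q < [B [Q { }]] >] [B [Q < >] [B [Q < >]]]]

B
Q B
< B > B
< Q > B
< { } > B
< { } > Q B
< { } > < > B
< { } > < > Q
< { } > < > < >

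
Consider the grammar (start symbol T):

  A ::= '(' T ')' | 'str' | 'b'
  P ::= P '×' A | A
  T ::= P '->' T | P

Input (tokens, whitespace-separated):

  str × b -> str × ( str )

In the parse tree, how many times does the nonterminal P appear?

5

[T [P [P [A str]] × [A b]] -> [T [P [P [A str]] × [A ( [T [P [A str]]] )]]]]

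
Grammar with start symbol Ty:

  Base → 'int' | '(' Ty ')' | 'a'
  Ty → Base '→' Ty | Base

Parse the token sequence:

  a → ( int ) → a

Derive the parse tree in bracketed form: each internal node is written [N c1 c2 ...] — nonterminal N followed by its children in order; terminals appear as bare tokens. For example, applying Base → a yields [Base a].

Ty
Base → Ty
a → Ty
a → Base → Ty
a → ( Ty ) → Ty
a → ( Base ) → Ty
a → ( int ) → Ty
a → ( int ) → Base
a → ( int ) → a

[Ty [Base a] → [Ty [Base ( [Ty [Base int]] )] → [Ty [Base a]]]]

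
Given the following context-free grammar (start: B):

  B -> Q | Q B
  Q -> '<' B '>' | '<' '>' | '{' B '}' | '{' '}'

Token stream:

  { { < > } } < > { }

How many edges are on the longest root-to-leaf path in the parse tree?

[B [Q { [B [Q { [B [Q < >]] }]] }] [B [Q < >] [B [Q { }]]]]

6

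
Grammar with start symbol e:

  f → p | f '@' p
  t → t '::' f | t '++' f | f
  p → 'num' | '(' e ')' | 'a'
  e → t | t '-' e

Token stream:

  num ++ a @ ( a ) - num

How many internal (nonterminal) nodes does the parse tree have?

[e [t [t [f [p num]]] ++ [f [f [p a]] @ [p ( [e [t [f [p a]]]] )]]] - [e [t [f [p num]]]]]

17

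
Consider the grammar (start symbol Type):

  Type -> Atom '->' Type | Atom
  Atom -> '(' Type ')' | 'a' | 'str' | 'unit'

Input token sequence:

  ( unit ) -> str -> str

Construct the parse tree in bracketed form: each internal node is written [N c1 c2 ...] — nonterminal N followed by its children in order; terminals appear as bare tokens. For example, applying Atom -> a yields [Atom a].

Type
Atom -> Type
( Type ) -> Type
( Atom ) -> Type
( unit ) -> Type
( unit ) -> Atom -> Type
( unit ) -> str -> Type
( unit ) -> str -> Atom
( unit ) -> str -> str

[Type [Atom ( [Type [Atom unit]] )] -> [Type [Atom str] -> [Type [Atom str]]]]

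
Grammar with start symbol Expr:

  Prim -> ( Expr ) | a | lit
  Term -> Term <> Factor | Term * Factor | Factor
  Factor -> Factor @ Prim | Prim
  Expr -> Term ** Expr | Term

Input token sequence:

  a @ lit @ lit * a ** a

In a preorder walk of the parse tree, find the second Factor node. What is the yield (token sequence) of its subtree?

[Expr [Term [Term [Factor [Factor [Factor [Prim a]] @ [Prim lit]] @ [Prim lit]]] * [Factor [Prim a]]] ** [Expr [Term [Factor [Prim a]]]]]

a @ lit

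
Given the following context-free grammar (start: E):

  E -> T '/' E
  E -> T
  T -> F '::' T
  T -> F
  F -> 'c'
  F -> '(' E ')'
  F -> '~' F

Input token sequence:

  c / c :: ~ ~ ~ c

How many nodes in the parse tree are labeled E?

[E [T [F c]] / [E [T [F c] :: [T [F ~ [F ~ [F ~ [F c]]]]]]]]

2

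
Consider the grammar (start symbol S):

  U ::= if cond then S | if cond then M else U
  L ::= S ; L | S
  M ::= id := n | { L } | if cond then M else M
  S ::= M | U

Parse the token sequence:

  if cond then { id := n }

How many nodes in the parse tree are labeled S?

[S [U if cond then [S [M { [L [S [M id := n]]] }]]]]

3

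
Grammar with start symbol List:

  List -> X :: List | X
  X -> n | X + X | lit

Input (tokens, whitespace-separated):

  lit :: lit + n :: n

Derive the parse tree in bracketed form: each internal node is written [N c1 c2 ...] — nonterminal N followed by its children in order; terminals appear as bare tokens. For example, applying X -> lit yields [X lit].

[List [X lit] :: [List [X [X lit] + [X n]] :: [List [X n]]]]

List
X :: List
lit :: List
lit :: X :: List
lit :: X + X :: List
lit :: lit + X :: List
lit :: lit + n :: List
lit :: lit + n :: X
lit :: lit + n :: n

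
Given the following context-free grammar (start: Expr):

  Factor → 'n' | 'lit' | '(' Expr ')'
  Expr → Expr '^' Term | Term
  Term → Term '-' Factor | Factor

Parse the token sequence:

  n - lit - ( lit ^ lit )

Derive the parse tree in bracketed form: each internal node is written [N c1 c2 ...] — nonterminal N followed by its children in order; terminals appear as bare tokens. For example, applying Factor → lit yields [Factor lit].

Expr
Term
Term - Factor
Term - Factor - Factor
Factor - Factor - Factor
n - Factor - Factor
n - lit - Factor
n - lit - ( Expr )
n - lit - ( Expr ^ Term )
n - lit - ( Term ^ Term )
n - lit - ( Factor ^ Term )
n - lit - ( lit ^ Term )
n - lit - ( lit ^ Factor )
n - lit - ( lit ^ lit )

[Expr [Term [Term [Term [Factor n]] - [Factor lit]] - [Factor ( [Expr [Expr [Term [Factor lit]]] ^ [Term [Factor lit]]] )]]]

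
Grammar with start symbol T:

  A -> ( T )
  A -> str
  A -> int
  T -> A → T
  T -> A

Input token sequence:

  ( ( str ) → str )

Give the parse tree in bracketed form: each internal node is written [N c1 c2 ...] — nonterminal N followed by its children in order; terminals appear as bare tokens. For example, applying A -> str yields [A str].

[T [A ( [T [A ( [T [A str]] )] → [T [A str]]] )]]

T
A
( T )
( A → T )
( ( T ) → T )
( ( A ) → T )
( ( str ) → T )
( ( str ) → A )
( ( str ) → str )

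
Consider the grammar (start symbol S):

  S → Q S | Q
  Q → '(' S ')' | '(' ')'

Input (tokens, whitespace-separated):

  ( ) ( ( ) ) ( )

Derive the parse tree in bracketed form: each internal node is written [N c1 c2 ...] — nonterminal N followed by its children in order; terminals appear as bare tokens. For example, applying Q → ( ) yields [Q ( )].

S
Q S
( ) S
( ) Q S
( ) ( S ) S
( ) ( Q ) S
( ) ( ( ) ) S
( ) ( ( ) ) Q
( ) ( ( ) ) ( )

[S [Q ( )] [S [Q ( [S [Q ( )]] )] [S [Q ( )]]]]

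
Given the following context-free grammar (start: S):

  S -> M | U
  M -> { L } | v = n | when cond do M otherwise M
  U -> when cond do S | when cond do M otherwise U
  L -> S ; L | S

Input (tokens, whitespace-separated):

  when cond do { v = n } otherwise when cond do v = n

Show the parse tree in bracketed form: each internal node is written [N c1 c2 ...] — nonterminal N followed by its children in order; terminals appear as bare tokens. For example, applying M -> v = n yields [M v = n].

[S [U when cond do [M { [L [S [M v = n]]] }] otherwise [U when cond do [S [M v = n]]]]]

S
U
when cond do M otherwise U
when cond do { L } otherwise U
when cond do { S } otherwise U
when cond do { M } otherwise U
when cond do { v = n } otherwise U
when cond do { v = n } otherwise when cond do S
when cond do { v = n } otherwise when cond do M
when cond do { v = n } otherwise when cond do v = n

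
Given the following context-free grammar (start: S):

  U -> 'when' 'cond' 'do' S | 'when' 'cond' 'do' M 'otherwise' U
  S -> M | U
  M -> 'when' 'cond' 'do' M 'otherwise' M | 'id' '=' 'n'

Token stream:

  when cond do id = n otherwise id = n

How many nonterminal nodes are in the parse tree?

4

[S [M when cond do [M id = n] otherwise [M id = n]]]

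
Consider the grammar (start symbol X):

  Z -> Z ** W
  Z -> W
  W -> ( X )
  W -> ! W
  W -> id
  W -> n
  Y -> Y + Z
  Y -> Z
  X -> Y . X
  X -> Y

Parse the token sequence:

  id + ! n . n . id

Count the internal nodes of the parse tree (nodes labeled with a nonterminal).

16

[X [Y [Y [Z [W id]]] + [Z [W ! [W n]]]] . [X [Y [Z [W n]]] . [X [Y [Z [W id]]]]]]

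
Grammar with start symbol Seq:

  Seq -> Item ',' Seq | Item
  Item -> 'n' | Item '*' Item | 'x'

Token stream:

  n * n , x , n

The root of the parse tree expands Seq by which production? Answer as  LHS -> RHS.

[Seq [Item [Item n] * [Item n]] , [Seq [Item x] , [Seq [Item n]]]]

Seq -> Item ',' Seq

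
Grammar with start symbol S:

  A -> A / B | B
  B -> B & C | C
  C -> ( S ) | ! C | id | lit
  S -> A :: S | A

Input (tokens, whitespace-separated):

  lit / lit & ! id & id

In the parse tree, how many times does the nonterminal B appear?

4

[S [A [A [B [C lit]]] / [B [B [B [C lit]] & [C ! [C id]]] & [C id]]]]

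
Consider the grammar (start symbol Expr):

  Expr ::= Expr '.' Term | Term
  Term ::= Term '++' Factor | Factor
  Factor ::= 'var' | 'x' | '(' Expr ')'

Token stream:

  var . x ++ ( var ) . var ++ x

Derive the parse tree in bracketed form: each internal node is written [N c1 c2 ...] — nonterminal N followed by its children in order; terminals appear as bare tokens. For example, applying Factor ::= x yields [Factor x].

Expr
Expr . Term
Expr . Term . Term
Term . Term . Term
Factor . Term . Term
var . Term . Term
var . Term ++ Factor . Term
var . Factor ++ Factor . Term
var . x ++ Factor . Term
var . x ++ ( Expr ) . Term
var . x ++ ( Term ) . Term
var . x ++ ( Factor ) . Term
var . x ++ ( var ) . Term
var . x ++ ( var ) . Term ++ Factor
var . x ++ ( var ) . Factor ++ Factor
var . x ++ ( var ) . var ++ Factor
var . x ++ ( var ) . var ++ x

[Expr [Expr [Expr [Term [Factor var]]] . [Term [Term [Factor x]] ++ [Factor ( [Expr [Term [Factor var]]] )]]] . [Term [Term [Factor var]] ++ [Factor x]]]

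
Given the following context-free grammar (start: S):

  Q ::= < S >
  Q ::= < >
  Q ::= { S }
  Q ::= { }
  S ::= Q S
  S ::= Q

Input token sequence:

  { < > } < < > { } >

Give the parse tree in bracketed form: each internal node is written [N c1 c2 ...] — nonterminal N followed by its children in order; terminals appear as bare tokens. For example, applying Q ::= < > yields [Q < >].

[S [Q { [S [Q < >]] }] [S [Q < [S [Q < >] [S [Q { }]]] >]]]

S
Q S
{ S } S
{ Q } S
{ < > } S
{ < > } Q
{ < > } < S >
{ < > } < Q S >
{ < > } < < > S >
{ < > } < < > Q >
{ < > } < < > { } >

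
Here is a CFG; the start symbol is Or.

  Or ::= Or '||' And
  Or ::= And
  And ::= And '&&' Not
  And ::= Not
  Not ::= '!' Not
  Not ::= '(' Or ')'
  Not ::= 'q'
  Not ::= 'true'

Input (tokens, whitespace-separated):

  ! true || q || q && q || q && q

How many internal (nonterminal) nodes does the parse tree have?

[Or [Or [Or [Or [And [Not ! [Not true]]]] || [And [Not q]]] || [And [And [Not q]] && [Not q]]] || [And [And [Not q]] && [Not q]]]

17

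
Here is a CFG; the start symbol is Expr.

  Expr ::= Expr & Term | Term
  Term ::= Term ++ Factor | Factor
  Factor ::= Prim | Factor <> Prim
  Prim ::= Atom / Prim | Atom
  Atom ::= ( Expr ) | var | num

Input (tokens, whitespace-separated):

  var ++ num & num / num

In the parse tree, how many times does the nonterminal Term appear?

3

[Expr [Expr [Term [Term [Factor [Prim [Atom var]]]] ++ [Factor [Prim [Atom num]]]]] & [Term [Factor [Prim [Atom num] / [Prim [Atom num]]]]]]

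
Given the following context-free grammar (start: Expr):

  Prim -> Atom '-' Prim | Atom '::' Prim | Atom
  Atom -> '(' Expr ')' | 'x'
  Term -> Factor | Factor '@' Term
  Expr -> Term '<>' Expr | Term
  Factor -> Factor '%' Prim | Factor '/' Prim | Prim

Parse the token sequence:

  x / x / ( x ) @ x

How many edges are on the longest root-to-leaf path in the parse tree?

[Expr [Term [Factor [Factor [Factor [Prim [Atom x]]] / [Prim [Atom x]]] / [Prim [Atom ( [Expr [Term [Factor [Prim [Atom x]]]]] )]]] @ [Term [Factor [Prim [Atom x]]]]]]

10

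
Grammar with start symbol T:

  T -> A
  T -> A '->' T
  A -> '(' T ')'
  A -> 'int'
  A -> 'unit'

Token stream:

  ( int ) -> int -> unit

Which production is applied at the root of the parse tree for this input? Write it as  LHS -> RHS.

[T [A ( [T [A int]] )] -> [T [A int] -> [T [A unit]]]]

T -> A '->' T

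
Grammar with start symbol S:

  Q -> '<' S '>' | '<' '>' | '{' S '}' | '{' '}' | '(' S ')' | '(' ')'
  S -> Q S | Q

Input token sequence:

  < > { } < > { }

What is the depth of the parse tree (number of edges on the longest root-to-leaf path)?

5

[S [Q < >] [S [Q { }] [S [Q < >] [S [Q { }]]]]]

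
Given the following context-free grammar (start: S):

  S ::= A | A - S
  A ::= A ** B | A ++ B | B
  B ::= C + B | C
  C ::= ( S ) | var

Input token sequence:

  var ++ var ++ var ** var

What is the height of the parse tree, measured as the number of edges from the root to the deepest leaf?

7

[S [A [A [A [A [B [C var]]] ++ [B [C var]]] ++ [B [C var]]] ** [B [C var]]]]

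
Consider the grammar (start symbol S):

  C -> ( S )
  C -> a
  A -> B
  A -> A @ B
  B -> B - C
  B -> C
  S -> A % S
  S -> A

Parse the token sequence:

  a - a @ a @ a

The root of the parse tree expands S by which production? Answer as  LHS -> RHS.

[S [A [A [A [B [B [C a]] - [C a]]] @ [B [C a]]] @ [B [C a]]]]

S -> A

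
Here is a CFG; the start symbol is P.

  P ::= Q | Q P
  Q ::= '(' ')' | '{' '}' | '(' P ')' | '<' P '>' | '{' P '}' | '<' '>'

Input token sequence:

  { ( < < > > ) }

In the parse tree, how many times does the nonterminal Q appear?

[P [Q { [P [Q ( [P [Q < [P [Q < >]] >]] )]] }]]

4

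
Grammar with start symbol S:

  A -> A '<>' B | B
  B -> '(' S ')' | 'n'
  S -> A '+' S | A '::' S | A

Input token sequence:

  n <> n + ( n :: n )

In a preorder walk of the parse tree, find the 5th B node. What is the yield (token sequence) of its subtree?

[S [A [A [B n]] <> [B n]] + [S [A [B ( [S [A [B n]] :: [S [A [B n]]]] )]]]]

n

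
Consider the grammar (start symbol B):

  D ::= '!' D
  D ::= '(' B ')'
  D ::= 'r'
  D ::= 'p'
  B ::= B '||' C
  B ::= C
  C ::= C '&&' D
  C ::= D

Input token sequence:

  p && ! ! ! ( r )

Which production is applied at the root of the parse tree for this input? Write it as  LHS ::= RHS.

[B [C [C [D p]] && [D ! [D ! [D ! [D ( [B [C [D r]]] )]]]]]]

B ::= C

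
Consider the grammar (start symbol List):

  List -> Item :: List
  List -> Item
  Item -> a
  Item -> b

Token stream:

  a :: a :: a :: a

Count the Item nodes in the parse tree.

[List [Item a] :: [List [Item a] :: [List [Item a] :: [List [Item a]]]]]

4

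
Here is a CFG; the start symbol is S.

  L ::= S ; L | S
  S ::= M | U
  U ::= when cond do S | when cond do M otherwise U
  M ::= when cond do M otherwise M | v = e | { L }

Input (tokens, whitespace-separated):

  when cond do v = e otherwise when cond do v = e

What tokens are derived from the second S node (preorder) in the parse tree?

[S [U when cond do [M v = e] otherwise [U when cond do [S [M v = e]]]]]

v = e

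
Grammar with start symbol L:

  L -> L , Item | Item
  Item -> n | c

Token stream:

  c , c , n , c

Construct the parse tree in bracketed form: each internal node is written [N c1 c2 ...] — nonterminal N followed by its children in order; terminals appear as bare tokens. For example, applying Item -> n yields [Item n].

L
L , Item
L , Item , Item
L , Item , Item , Item
Item , Item , Item , Item
c , Item , Item , Item
c , c , Item , Item
c , c , n , Item
c , c , n , c

[L [L [L [L [Item c]] , [Item c]] , [Item n]] , [Item c]]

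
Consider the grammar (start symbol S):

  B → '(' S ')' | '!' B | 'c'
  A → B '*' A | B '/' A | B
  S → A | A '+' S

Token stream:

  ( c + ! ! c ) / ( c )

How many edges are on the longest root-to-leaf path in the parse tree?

9

[S [A [B ( [S [A [B c]] + [S [A [B ! [B ! [B c]]]]]] )] / [A [B ( [S [A [B c]]] )]]]]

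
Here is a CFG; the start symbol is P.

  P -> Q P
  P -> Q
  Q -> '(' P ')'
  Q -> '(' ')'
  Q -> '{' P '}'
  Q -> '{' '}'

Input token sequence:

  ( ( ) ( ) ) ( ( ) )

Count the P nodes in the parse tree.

[P [Q ( [P [Q ( )] [P [Q ( )]]] )] [P [Q ( [P [Q ( )]] )]]]

5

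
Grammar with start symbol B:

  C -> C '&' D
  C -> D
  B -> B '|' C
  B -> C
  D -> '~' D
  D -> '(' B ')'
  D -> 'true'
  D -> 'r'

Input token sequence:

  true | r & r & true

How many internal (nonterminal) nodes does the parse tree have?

[B [B [C [D true]]] | [C [C [C [D r]] & [D r]] & [D true]]]

10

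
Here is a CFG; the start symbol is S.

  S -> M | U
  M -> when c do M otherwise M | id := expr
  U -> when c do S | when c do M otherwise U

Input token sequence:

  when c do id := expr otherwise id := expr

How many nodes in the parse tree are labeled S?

1

[S [M when c do [M id := expr] otherwise [M id := expr]]]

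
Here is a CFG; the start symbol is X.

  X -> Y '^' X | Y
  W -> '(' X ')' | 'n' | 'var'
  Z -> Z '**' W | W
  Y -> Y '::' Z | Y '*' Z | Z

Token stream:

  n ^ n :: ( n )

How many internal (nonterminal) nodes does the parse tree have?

15

[X [Y [Z [W n]]] ^ [X [Y [Y [Z [W n]]] :: [Z [W ( [X [Y [Z [W n]]]] )]]]]]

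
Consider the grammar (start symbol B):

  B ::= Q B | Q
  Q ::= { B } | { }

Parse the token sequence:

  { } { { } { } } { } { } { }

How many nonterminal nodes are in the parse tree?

14

[B [Q { }] [B [Q { [B [Q { }] [B [Q { }]]] }] [B [Q { }] [B [Q { }] [B [Q { }]]]]]]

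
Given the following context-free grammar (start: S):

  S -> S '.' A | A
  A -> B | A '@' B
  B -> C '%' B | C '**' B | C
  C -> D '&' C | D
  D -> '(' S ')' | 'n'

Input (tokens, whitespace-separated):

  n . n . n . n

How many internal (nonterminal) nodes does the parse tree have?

20

[S [S [S [S [A [B [C [D n]]]]] . [A [B [C [D n]]]]] . [A [B [C [D n]]]]] . [A [B [C [D n]]]]]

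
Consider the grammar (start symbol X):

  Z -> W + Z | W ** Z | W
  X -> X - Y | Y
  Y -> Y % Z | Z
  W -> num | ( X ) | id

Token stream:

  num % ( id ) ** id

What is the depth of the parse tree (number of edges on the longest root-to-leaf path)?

[X [Y [Y [Z [W num]]] % [Z [W ( [X [Y [Z [W id]]]] )] ** [Z [W id]]]]]

8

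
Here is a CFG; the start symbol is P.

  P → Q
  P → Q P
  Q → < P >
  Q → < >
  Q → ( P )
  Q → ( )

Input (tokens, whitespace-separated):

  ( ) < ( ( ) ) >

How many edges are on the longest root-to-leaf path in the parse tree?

7

[P [Q ( )] [P [Q < [P [Q ( [P [Q ( )]] )]] >]]]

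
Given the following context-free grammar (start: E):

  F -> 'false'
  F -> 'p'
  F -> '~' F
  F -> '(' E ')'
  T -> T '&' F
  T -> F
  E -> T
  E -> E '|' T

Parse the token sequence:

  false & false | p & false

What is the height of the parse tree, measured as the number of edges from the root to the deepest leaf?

5

[E [E [T [T [F false]] & [F false]]] | [T [T [F p]] & [F false]]]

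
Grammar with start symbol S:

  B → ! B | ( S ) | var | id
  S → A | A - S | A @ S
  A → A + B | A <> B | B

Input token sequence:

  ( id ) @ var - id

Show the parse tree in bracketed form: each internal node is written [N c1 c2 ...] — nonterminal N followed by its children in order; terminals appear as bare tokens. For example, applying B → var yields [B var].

S
A @ S
B @ S
( S ) @ S
( A ) @ S
( B ) @ S
( id ) @ S
( id ) @ A - S
( id ) @ B - S
( id ) @ var - S
( id ) @ var - A
( id ) @ var - B
( id ) @ var - id

[S [A [B ( [S [A [B id]]] )]] @ [S [A [B var]] - [S [A [B id]]]]]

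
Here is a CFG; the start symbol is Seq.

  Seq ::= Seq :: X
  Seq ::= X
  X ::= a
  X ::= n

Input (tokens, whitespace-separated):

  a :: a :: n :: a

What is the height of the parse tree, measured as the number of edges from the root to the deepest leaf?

[Seq [Seq [Seq [Seq [X a]] :: [X a]] :: [X n]] :: [X a]]

5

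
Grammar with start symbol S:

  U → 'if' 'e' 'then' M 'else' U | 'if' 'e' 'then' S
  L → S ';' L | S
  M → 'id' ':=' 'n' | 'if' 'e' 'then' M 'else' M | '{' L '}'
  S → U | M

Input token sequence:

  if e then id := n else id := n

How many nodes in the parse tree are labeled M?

3

[S [M if e then [M id := n] else [M id := n]]]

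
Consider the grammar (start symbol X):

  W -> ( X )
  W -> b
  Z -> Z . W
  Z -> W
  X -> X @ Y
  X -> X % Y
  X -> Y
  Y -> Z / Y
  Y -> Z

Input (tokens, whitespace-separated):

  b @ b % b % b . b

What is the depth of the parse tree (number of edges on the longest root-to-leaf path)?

7

[X [X [X [X [Y [Z [W b]]]] @ [Y [Z [W b]]]] % [Y [Z [W b]]]] % [Y [Z [Z [W b]] . [W b]]]]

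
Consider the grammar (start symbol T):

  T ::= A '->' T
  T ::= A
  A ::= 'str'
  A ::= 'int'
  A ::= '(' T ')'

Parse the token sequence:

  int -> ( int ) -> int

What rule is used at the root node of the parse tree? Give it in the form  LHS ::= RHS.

T ::= A '->' T

[T [A int] -> [T [A ( [T [A int]] )] -> [T [A int]]]]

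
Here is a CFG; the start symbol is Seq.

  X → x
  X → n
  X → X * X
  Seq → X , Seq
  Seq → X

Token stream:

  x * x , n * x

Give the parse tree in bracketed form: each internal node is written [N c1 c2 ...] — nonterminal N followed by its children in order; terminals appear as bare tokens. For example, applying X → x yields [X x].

[Seq [X [X x] * [X x]] , [Seq [X [X n] * [X x]]]]

Seq
X , Seq
X * X , Seq
x * X , Seq
x * x , Seq
x * x , X
x * x , X * X
x * x , n * X
x * x , n * x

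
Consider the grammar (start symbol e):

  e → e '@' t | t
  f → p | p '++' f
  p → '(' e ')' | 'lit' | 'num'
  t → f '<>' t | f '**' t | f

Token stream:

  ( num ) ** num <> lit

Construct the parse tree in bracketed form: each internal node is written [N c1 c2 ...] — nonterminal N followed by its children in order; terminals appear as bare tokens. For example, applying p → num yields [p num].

e
t
f ** t
p ** t
( e ) ** t
( t ) ** t
( f ) ** t
( p ) ** t
( num ) ** t
( num ) ** f <> t
( num ) ** p <> t
( num ) ** num <> t
( num ) ** num <> f
( num ) ** num <> p
( num ) ** num <> lit

[e [t [f [p ( [e [t [f [p num]]]] )]] ** [t [f [p num]] <> [t [f [p lit]]]]]]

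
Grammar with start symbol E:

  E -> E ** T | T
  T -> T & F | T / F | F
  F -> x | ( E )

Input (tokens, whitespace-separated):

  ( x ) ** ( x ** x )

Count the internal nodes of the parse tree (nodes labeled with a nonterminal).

[E [E [T [F ( [E [T [F x]]] )]]] ** [T [F ( [E [E [T [F x]]] ** [T [F x]]] )]]]

15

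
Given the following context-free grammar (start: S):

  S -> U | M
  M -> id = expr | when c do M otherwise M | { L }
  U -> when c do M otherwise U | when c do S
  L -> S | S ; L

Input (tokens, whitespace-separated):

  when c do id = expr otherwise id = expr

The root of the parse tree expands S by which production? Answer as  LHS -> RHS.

S -> M

[S [M when c do [M id = expr] otherwise [M id = expr]]]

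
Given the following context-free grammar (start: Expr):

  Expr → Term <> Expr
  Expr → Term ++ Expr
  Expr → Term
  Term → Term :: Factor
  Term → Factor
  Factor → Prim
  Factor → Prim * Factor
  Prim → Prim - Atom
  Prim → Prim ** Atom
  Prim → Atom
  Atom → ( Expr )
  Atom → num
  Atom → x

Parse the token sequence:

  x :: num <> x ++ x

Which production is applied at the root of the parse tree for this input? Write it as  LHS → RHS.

[Expr [Term [Term [Factor [Prim [Atom x]]]] :: [Factor [Prim [Atom num]]]] <> [Expr [Term [Factor [Prim [Atom x]]]] ++ [Expr [Term [Factor [Prim [Atom x]]]]]]]

Expr → Term <> Expr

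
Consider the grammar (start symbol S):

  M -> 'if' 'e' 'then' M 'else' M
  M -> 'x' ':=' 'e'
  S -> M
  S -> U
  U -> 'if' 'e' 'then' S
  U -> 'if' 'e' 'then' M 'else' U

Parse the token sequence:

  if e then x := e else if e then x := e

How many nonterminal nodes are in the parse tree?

[S [U if e then [M x := e] else [U if e then [S [M x := e]]]]]

6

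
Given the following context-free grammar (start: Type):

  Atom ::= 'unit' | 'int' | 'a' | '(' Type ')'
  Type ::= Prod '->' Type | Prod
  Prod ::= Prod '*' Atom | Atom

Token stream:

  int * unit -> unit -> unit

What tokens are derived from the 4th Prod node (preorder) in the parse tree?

unit

[Type [Prod [Prod [Atom int]] * [Atom unit]] -> [Type [Prod [Atom unit]] -> [Type [Prod [Atom unit]]]]]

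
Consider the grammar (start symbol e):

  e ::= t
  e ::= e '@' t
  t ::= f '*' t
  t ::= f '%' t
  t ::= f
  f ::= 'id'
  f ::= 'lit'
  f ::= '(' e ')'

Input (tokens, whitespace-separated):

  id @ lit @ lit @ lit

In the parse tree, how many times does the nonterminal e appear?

[e [e [e [e [t [f id]]] @ [t [f lit]]] @ [t [f lit]]] @ [t [f lit]]]

4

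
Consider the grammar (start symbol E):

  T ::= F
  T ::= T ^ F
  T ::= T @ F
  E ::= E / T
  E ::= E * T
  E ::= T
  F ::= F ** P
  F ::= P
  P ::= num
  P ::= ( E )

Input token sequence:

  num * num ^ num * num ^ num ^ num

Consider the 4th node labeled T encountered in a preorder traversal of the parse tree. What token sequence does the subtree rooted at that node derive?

num ^ num ^ num

[E [E [E [T [F [P num]]]] * [T [T [F [P num]]] ^ [F [P num]]]] * [T [T [T [F [P num]]] ^ [F [P num]]] ^ [F [P num]]]]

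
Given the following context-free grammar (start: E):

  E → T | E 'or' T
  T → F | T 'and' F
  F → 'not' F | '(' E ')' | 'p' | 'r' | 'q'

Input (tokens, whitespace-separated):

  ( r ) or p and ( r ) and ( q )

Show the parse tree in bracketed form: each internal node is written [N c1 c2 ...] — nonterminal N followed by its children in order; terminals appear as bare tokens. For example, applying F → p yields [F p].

[E [E [T [F ( [E [T [F r]]] )]]] or [T [T [T [F p]] and [F ( [E [T [F r]]] )]] and [F ( [E [T [F q]]] )]]]

E
E or T
T or T
F or T
( E ) or T
( T ) or T
( F ) or T
( r ) or T
( r ) or T and F
( r ) or T and F and F
( r ) or F and F and F
( r ) or p and F and F
( r ) or p and ( E ) and F
( r ) or p and ( T ) and F
( r ) or p and ( F ) and F
( r ) or p and ( r ) and F
( r ) or p and ( r ) and ( E )
( r ) or p and ( r ) and ( T )
( r ) or p and ( r ) and ( F )
( r ) or p and ( r ) and ( q )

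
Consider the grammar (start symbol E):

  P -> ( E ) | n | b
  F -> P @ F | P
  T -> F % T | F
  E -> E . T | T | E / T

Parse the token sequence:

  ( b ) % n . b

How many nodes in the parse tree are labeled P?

4

[E [E [T [F [P ( [E [T [F [P b]]]] )]] % [T [F [P n]]]]] . [T [F [P b]]]]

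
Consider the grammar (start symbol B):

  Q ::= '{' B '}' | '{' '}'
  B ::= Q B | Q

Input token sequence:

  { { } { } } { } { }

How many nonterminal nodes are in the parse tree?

[B [Q { [B [Q { }] [B [Q { }]]] }] [B [Q { }] [B [Q { }]]]]

10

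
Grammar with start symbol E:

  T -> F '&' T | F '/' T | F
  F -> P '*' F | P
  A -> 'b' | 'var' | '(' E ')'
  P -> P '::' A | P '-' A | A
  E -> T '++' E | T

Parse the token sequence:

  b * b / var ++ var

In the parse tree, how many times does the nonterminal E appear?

2

[E [T [F [P [A b]] * [F [P [A b]]]] / [T [F [P [A var]]]]] ++ [E [T [F [P [A var]]]]]]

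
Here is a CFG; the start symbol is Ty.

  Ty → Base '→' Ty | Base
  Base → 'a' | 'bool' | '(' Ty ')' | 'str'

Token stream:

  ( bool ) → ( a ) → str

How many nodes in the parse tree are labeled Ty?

5

[Ty [Base ( [Ty [Base bool]] )] → [Ty [Base ( [Ty [Base a]] )] → [Ty [Base str]]]]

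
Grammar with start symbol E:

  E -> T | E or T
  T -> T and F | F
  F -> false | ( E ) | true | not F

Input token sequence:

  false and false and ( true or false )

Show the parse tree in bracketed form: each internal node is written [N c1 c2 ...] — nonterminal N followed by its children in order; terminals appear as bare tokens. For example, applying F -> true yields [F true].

E
T
T and F
T and F and F
F and F and F
false and F and F
false and false and F
false and false and ( E )
false and false and ( E or T )
false and false and ( T or T )
false and false and ( F or T )
false and false and ( true or T )
false and false and ( true or F )
false and false and ( true or false )

[E [T [T [T [F false]] and [F false]] and [F ( [E [E [T [F true]]] or [T [F false]]] )]]]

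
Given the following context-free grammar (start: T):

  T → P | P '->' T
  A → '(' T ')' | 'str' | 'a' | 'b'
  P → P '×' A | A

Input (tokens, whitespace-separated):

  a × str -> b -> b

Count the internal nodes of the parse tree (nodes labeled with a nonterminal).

[T [P [P [A a]] × [A str]] -> [T [P [A b]] -> [T [P [A b]]]]]

11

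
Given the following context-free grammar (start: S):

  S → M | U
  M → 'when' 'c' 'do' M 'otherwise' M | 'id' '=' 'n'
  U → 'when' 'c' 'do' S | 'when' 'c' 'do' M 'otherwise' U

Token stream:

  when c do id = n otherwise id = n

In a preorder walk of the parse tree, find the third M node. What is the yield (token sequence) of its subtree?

id = n

[S [M when c do [M id = n] otherwise [M id = n]]]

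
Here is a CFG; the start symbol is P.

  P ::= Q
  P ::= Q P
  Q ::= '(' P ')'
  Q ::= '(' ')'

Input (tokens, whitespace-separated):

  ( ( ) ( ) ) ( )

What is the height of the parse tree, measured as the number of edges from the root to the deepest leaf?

5

[P [Q ( [P [Q ( )] [P [Q ( )]]] )] [P [Q ( )]]]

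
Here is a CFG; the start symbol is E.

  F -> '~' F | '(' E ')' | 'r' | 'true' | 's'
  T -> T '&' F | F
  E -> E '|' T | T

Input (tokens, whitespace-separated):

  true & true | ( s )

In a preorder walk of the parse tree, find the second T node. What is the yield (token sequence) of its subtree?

true

[E [E [T [T [F true]] & [F true]]] | [T [F ( [E [T [F s]]] )]]]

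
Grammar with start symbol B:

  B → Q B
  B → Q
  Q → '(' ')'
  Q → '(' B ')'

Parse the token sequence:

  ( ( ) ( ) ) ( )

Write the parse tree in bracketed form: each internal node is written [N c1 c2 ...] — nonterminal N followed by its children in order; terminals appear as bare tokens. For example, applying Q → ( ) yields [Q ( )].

[B [Q ( [B [Q ( )] [B [Q ( )]]] )] [B [Q ( )]]]

B
Q B
( B ) B
( Q B ) B
( ( ) B ) B
( ( ) Q ) B
( ( ) ( ) ) B
( ( ) ( ) ) Q
( ( ) ( ) ) ( )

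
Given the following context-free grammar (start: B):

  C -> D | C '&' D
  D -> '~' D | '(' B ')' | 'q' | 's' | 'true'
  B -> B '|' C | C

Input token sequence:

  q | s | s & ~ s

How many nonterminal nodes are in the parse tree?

12

[B [B [B [C [D q]]] | [C [D s]]] | [C [C [D s]] & [D ~ [D s]]]]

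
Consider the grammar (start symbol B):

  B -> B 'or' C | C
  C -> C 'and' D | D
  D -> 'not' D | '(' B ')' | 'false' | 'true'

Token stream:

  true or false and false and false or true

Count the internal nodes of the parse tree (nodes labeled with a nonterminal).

13

[B [B [B [C [D true]]] or [C [C [C [D false]] and [D false]] and [D false]]] or [C [D true]]]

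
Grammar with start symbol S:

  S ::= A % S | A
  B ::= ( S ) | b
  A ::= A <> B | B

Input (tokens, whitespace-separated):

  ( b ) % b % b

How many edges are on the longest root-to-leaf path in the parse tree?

6

[S [A [B ( [S [A [B b]]] )]] % [S [A [B b]] % [S [A [B b]]]]]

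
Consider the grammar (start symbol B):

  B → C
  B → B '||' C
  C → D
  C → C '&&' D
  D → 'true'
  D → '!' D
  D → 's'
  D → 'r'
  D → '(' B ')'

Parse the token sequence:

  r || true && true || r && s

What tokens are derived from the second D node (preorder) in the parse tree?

[B [B [B [C [D r]]] || [C [C [D true]] && [D true]]] || [C [C [D r]] && [D s]]]

true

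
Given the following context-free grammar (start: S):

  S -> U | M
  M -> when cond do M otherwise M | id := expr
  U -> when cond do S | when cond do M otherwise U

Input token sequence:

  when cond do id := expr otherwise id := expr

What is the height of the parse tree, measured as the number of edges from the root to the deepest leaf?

3

[S [M when cond do [M id := expr] otherwise [M id := expr]]]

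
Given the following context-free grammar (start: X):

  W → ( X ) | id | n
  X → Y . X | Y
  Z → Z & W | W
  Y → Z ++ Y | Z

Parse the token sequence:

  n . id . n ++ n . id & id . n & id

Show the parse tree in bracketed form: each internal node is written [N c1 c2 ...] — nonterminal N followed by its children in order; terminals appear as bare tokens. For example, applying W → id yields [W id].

[X [Y [Z [W n]]] . [X [Y [Z [W id]]] . [X [Y [Z [W n]] ++ [Y [Z [W n]]]] . [X [Y [Z [Z [W id]] & [W id]]] . [X [Y [Z [Z [W n]] & [W id]]]]]]]]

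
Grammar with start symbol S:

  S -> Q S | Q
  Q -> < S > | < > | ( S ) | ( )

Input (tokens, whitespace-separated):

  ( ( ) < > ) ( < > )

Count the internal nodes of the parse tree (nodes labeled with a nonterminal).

10

[S [Q ( [S [Q ( )] [S [Q < >]]] )] [S [Q ( [S [Q < >]] )]]]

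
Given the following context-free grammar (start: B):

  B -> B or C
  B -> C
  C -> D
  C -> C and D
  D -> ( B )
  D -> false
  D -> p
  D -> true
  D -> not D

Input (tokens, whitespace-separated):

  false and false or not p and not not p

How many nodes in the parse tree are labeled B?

2

[B [B [C [C [D false]] and [D false]]] or [C [C [D not [D p]]] and [D not [D not [D p]]]]]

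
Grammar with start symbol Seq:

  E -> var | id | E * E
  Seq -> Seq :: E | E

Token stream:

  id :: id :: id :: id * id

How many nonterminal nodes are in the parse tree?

10

[Seq [Seq [Seq [Seq [E id]] :: [E id]] :: [E id]] :: [E [E id] * [E id]]]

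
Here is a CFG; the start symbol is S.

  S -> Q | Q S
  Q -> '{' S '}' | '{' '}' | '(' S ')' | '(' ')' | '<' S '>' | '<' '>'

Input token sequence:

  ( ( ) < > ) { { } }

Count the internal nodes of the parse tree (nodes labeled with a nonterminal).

10

[S [Q ( [S [Q ( )] [S [Q < >]]] )] [S [Q { [S [Q { }]] }]]]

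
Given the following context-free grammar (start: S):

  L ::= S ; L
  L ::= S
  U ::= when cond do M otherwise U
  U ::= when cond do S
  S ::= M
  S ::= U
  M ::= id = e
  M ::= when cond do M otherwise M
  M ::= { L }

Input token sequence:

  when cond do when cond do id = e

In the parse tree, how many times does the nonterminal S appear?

3

[S [U when cond do [S [U when cond do [S [M id = e]]]]]]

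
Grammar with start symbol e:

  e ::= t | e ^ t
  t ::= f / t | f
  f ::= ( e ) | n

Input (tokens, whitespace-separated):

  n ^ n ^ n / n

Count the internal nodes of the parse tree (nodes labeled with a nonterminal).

[e [e [e [t [f n]]] ^ [t [f n]]] ^ [t [f n] / [t [f n]]]]

11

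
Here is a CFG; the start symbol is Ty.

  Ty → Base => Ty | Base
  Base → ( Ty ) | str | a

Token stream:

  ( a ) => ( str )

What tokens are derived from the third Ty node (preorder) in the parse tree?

( str )

[Ty [Base ( [Ty [Base a]] )] => [Ty [Base ( [Ty [Base str]] )]]]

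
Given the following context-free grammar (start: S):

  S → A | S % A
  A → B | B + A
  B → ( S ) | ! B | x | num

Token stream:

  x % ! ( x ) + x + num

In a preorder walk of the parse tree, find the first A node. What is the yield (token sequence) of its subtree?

[S [S [A [B x]]] % [A [B ! [B ( [S [A [B x]]] )]] + [A [B x] + [A [B num]]]]]

x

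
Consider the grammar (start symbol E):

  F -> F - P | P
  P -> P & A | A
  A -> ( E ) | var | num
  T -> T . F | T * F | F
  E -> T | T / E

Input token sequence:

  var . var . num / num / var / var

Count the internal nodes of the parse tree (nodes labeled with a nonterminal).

28

[E [T [T [T [F [P [A var]]]] . [F [P [A var]]]] . [F [P [A num]]]] / [E [T [F [P [A num]]]] / [E [T [F [P [A var]]]] / [E [T [F [P [A var]]]]]]]]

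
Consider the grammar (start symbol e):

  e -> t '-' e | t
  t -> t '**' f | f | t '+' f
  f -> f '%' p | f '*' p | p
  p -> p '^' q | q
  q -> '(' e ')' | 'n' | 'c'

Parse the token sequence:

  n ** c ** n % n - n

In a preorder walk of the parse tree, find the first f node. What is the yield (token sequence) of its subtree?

n

[e [t [t [t [f [p [q n]]]] ** [f [p [q c]]]] ** [f [f [p [q n]]] % [p [q n]]]] - [e [t [f [p [q n]]]]]]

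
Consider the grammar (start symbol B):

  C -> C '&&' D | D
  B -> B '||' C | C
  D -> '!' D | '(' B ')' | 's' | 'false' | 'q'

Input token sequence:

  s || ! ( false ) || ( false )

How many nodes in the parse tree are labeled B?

[B [B [B [C [D s]]] || [C [D ! [D ( [B [C [D false]]] )]]]] || [C [D ( [B [C [D false]]] )]]]

5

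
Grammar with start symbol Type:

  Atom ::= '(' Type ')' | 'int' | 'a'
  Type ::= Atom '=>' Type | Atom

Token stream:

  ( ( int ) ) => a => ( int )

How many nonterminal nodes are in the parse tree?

12

[Type [Atom ( [Type [Atom ( [Type [Atom int]] )]] )] => [Type [Atom a] => [Type [Atom ( [Type [Atom int]] )]]]]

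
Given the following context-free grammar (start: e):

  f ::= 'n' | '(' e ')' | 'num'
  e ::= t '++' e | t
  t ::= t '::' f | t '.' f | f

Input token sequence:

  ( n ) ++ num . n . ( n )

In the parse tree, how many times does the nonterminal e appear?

[e [t [f ( [e [t [f n]]] )]] ++ [e [t [t [t [f num]] . [f n]] . [f ( [e [t [f n]]] )]]]]

4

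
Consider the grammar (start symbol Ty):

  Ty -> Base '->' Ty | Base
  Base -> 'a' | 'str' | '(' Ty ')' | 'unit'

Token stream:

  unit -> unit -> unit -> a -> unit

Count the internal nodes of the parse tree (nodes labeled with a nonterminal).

[Ty [Base unit] -> [Ty [Base unit] -> [Ty [Base unit] -> [Ty [Base a] -> [Ty [Base unit]]]]]]

10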